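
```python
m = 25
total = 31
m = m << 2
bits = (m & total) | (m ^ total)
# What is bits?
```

Trace:
`m = 25` → m = 25
`total = 31` → total = 31
`m = m << 2` → m = 100
`bits = (m & total) | (m ^ total)` → bits = 127
So bits = 127

Answer: 127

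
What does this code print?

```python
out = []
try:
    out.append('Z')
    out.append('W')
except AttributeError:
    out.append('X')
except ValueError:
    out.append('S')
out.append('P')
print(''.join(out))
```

Execution trace: 'Z' (try body) → 'W' (try body, no exception) → 'P' (after the try/except). Output: ZWP

Answer: ZWP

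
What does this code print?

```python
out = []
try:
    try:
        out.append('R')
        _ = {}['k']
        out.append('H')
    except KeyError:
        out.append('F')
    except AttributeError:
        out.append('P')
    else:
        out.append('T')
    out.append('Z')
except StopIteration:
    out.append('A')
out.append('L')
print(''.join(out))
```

Execution trace: 'R' (inner try body) → 'F' (inner except KeyError) → 'Z' (try body, no exception) → 'L' (after the try/except). Output: RFZL

Answer: RFZL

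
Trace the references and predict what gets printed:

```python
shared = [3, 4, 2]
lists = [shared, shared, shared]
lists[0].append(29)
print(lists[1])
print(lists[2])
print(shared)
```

Key concept: list of same reference.
Step by step:
`shared = [3, 4, 2]` → shared = [3, 4, 2]
`lists = [shared, shared, shared]` → lists = [[3, 4, 2], [3, 4, 2], [3, 4, 2]]
`lists[0].append(29)` → shared = [3, 4, 2, 29]; lists = [[3, 4, 2, 29], [3, 4, 2, 29], [3, 4, 2, 29]]
`print(lists[1])` → prints [3, 4, 2, 29]
`print(lists[2])` → prints [3, 4, 2, 29]
`print(shared)` → prints [3, 4, 2, 29]

Answer:
[3, 4, 2, 29]
[3, 4, 2, 29]
[3, 4, 2, 29]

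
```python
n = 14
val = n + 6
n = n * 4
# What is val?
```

Trace:
`n = 14` → n = 14
`val = n + 6` → val = 20
`n = n * 4` → n = 56
So val = 20

Answer: 20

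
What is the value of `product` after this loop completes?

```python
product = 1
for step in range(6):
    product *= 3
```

3^6 = 729
`product` takes the values: 1 → 3 → 9 → 27 → 81 → 243 → 729

Answer: 729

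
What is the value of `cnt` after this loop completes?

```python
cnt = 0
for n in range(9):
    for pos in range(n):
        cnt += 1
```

Triangle number: 0+1+2+...+8
`cnt` takes the values: 0 → 1 → 2 → 3 → 4 → 5 → 6 → 7 → 8 → 9 → 10 → 11 → 12 → 13 → 14 → 15 → 16 → 17 → 18 → 19 → 20 → 21 → 22 → 23 → 24 → 25 → 26 → 27 → 28 → 29 → 30 → 31 → 32 → 33 → 34 → 35 → 36

Answer: 36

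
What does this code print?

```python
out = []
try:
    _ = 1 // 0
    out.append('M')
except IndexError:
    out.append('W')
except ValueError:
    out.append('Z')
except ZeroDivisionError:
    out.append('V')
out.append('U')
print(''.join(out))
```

Execution trace: 'V' (except ZeroDivisionError) → 'U' (after the try/except). Output: VU

Answer: VU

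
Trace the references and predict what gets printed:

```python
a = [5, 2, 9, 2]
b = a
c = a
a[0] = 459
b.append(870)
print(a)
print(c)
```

Key concept: multiple aliases.
Step by step:
`a = [5, 2, 9, 2]` → a = [5, 2, 9, 2]
`b = a` → b = [5, 2, 9, 2] (same object as a)
`c = a` → c = [5, 2, 9, 2] (same object as a, b)
`a[0] = 459` → a = [459, 2, 9, 2] (same object as b, c); b = [459, 2, 9, 2] (same object as a, c); c = [459, 2, 9, 2] (same object as a, b)
`b.append(870)` → a = [459, 2, 9, 2, 870] (same object as b, c); b = [459, 2, 9, 2, 870] (same object as a, c); c = [459, 2, 9, 2, 870] (same object as a, b)
`print(a)` → prints [459, 2, 9, 2, 870]
`print(c)` → prints [459, 2, 9, 2, 870]

Answer:
[459, 2, 9, 2, 870]
[459, 2, 9, 2, 870]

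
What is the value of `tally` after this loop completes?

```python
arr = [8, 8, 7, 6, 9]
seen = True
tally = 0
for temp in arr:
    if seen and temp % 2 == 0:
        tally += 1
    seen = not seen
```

Count even values at even positions
`tally` takes the values: 0 → 1

Answer: 1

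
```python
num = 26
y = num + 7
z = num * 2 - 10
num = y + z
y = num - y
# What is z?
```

Trace:
`num = 26` → num = 26
`y = num + 7` → y = 33
`z = num * 2 - 10` → z = 42
`num = y + z` → num = 75
`y = num - y` → y = 42
So z = 42

Answer: 42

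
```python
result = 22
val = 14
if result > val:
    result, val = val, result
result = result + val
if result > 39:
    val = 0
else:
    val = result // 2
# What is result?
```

Trace:
`result = 22` → result = 22
`val = 14` → val = 14
`if result > val: ...` → result > val is True → result = 14; val = 22
`result = result + val` → result = 36
`if result > 39: ...` → result > 39 is False, take else branch → val = 18
So result = 36

Answer: 36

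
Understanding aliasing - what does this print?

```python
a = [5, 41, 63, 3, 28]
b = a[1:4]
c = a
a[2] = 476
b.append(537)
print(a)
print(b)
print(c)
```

Key concept: slice vs alias.
Step by step:
`a = [5, 41, 63, 3, 28]` → a = [5, 41, 63, 3, 28]
`b = a[1:4]` → b = [41, 63, 3]
`c = a` → c = [5, 41, 63, 3, 28] (same object as a)
`a[2] = 476` → a = [5, 41, 476, 3, 28] (same object as c); c = [5, 41, 476, 3, 28] (same object as a)
`b.append(537)` → b = [41, 63, 3, 537]
`print(a)` → prints [5, 41, 476, 3, 28]
`print(b)` → prints [41, 63, 3, 537]
`print(c)` → prints [5, 41, 476, 3, 28]

Answer:
[5, 41, 476, 3, 28]
[41, 63, 3, 537]
[5, 41, 476, 3, 28]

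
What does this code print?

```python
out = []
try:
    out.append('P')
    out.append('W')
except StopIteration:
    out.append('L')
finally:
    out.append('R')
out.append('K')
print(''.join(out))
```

Execution trace: 'P' (try body) → 'W' (try body, no exception) → 'R' (finally) → 'K' (after the try/except). Output: PWRK

Answer: PWRK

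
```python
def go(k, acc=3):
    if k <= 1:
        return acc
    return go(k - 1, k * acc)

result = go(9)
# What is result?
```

Accumulator trace (n, acc): (9, 3) -> (8, 27) -> (7, 216) -> (6, 1512) -> (5, 9072) -> (4, 45360) -> (3, 181440) -> (2, 544320) -> (1, 1088640) -> return 1088640

Answer: 1088640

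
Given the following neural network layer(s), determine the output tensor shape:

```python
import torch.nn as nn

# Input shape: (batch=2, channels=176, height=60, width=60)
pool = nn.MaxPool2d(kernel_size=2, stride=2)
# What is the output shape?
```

Input: (2, 176, 60, 60) -> Output: (2, 176, 30, 30)

Answer: (2, 176, 30, 30)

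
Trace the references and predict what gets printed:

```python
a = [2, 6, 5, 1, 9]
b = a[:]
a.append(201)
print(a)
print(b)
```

Key concept: slice [:] creates copy.
Step by step:
`a = [2, 6, 5, 1, 9]` → a = [2, 6, 5, 1, 9]
`b = a[:]` → b = [2, 6, 5, 1, 9]
`a.append(201)` → a = [2, 6, 5, 1, 9, 201]
`print(a)` → prints [2, 6, 5, 1, 9, 201]
`print(b)` → prints [2, 6, 5, 1, 9]

Answer:
[2, 6, 5, 1, 9, 201]
[2, 6, 5, 1, 9]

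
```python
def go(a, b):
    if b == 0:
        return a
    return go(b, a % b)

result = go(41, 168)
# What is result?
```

go(41, 168) -> go(168, 41) -> go(41, 4) -> go(4, 1) -> go(1, 0) -> 1

Answer: 1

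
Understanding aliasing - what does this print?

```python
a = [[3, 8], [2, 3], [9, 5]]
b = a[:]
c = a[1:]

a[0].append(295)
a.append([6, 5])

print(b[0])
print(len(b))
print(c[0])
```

Key concept: slice with nested mutation.
Step by step:
`a = [[3, 8], [2, 3], [9, 5]]` → a = [[3, 8], [2, 3], [9, 5]]
`b = a[:]` → b = [[3, 8], [2, 3], [9, 5]]
`c = a[1:]` → c = [[2, 3], [9, 5]]
`a[0].append(295)` → a = [[3, 8, 295], [2, 3], [9, 5]]; b = [[3, 8, 295], [2, 3], [9, 5]]
`a.append([6, 5])` → a = [[3, 8, 295], [2, 3], [9, 5], [6, 5]]
`print(b[0])` → prints [3, 8, 295]
`print(len(b))` → prints 3
`print(c[0])` → prints [2, 3]

Answer:
[3, 8, 295]
3
[2, 3]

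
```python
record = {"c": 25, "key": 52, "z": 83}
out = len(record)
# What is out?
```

Trace:
`record = {"c": 25, "key": 52, "z": 83}` → record = {'c': 25, 'key': 52, 'z': 83}
`out = len(record)` → out = 3
So out = 3

Answer: 3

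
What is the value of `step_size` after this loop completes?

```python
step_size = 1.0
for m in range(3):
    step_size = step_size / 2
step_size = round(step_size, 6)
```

Halving LR 3 times: 1 / 2^3
`step_size` takes the values: 1.0 → 0.5 → 0.25 → 0.125

Answer: 0.125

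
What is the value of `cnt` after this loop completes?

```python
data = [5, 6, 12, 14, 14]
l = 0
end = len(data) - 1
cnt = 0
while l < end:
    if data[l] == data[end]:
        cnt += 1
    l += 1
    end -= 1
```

Count matching pairs from ends
`cnt` takes the values: 0

Answer: 0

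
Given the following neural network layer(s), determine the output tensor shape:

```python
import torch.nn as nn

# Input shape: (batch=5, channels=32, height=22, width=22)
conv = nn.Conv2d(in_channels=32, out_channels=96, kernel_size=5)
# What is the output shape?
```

Input: (5, 32, 22, 22) -> Output: (5, 96, 18, 18)

Answer: (5, 96, 18, 18)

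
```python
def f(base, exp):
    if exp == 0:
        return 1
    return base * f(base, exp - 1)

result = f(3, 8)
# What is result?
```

f(3, 8) = 3 * 3 * 3 * 3 * 3 * 3 * 3 * 3 = 6561

Answer: 6561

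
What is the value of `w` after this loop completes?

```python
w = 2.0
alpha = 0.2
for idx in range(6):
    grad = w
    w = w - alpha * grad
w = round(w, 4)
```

Gradient descent: w = 2.0 * (1 - 0.2)^6
`w` takes the values: 2.0 → 1.6 → 1.28 → 1.024 → 0.8192 → 0.65536 → 0.524288 → 0.5243

Answer: 0.5243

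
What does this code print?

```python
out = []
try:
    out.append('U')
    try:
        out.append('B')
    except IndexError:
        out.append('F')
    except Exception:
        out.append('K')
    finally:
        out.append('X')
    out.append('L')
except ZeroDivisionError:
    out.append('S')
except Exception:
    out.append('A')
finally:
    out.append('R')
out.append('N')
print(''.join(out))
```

Execution trace: 'U' (try body) → 'B' (inner try body, no exception) → 'X' (inner finally) → 'L' (try body, no exception) → 'R' (finally) → 'N' (after the try/except). Output: UBXLRN

Answer: UBXLRN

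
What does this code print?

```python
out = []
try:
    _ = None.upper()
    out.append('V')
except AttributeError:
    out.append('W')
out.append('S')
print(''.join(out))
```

Execution trace: 'W' (except AttributeError) → 'S' (after the try/except). Output: WS

Answer: WS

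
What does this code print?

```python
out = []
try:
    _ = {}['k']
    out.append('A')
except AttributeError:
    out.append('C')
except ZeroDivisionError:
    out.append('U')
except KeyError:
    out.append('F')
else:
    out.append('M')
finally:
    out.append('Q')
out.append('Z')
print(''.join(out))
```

Execution trace: 'F' (except KeyError) → 'Q' (finally) → 'Z' (after the try/except). Output: FQZ

Answer: FQZ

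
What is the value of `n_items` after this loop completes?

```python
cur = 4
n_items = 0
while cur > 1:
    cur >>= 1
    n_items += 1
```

Count right shifts until 1
`n_items` takes the values: 0 → 1 → 2

Answer: 2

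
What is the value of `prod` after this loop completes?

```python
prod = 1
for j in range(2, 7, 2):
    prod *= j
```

Product of even numbers 2 to 6
`prod` takes the values: 1 → 2 → 8 → 48

Answer: 48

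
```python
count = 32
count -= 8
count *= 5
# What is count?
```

Trace:
`count = 32` → count = 32
`count -= 8` → count = 24
`count *= 5` → count = 120
So count = 120

Answer: 120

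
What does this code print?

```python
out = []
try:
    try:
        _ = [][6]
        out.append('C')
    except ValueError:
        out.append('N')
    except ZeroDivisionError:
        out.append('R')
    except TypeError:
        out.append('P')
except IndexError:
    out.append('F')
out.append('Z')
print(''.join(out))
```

Execution trace: 'F' (outer except IndexError) → 'Z' (after the try/except). Output: FZ

Answer: FZ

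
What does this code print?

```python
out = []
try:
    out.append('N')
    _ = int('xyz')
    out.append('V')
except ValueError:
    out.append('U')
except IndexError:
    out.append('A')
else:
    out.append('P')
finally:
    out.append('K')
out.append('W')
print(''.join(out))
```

Execution trace: 'N' (try body) → 'U' (except ValueError) → 'K' (finally) → 'W' (after the try/except). Output: NUKW

Answer: NUKW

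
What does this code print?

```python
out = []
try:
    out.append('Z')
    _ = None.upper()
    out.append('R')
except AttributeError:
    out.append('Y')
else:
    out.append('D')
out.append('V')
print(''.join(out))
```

Execution trace: 'Z' (try body) → 'Y' (except AttributeError) → 'V' (after the try/except). Output: ZYV

Answer: ZYV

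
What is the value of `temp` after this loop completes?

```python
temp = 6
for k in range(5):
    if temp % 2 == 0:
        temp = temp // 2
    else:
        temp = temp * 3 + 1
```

Collatz-style transformation from 6
`temp` takes the values: 6 → 3 → 10 → 5 → 16 → 8

Answer: 8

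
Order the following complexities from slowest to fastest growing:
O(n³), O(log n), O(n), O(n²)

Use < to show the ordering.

Ordered by growth rate: O(log n) < O(n) < O(n²) < O(n³)

Answer: O(log n) < O(n) < O(n²) < O(n³)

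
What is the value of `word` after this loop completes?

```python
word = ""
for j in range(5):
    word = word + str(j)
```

Concatenate digits 0 to 4
`word` takes the values: "" → "0" → "01" → "012" → "0123" → "01234"

Answer: "01234"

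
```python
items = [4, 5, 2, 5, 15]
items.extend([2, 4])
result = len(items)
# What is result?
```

Trace:
`items = [4, 5, 2, 5, 15]` → items = [4, 5, 2, 5, 15]
`items.extend([2, 4])` → items = [4, 5, 2, 5, 15, 2, 4]
`result = len(items)` → result = 7
So result = 7

Answer: 7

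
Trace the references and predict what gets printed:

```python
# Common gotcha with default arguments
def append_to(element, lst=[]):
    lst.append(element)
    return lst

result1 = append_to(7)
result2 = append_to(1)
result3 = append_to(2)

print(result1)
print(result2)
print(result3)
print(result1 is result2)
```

Key concept: mutable default argument gotcha.
Step by step:
`result1 = append_to(7)` → result1 = [7]
`result2 = append_to(1)` → result1 = [7, 1] (same object as result2); result2 = [7, 1] (same object as result1)
`result3 = append_to(2)` → result1 = [7, 1, 2] (same object as result2, result3); result2 = [7, 1, 2] (same object as result1, result3); result3 = [7, 1, 2] (same object as result1, result2)
`print(result1)` → prints [7, 1, 2]
`print(result2)` → prints [7, 1, 2]
`print(result3)` → prints [7, 1, 2]
`print(result1 is result2)` → prints True

Answer:
[7, 1, 2]
[7, 1, 2]
[7, 1, 2]
True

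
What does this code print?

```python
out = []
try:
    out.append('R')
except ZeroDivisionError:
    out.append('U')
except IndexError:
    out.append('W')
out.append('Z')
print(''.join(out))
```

Execution trace: 'R' (try body, no exception) → 'Z' (after the try/except). Output: RZ

Answer: RZ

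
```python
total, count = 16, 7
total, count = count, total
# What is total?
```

Trace:
`total, count = 16, 7` → total = 16; count = 7
`total, count = count, total` → total = 7; count = 16
So total = 7

Answer: 7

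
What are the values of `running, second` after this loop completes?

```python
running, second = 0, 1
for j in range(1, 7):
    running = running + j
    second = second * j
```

Sum and factorial of 1 to 6
`running, second` takes the values: (0, 1) → (1, 1) → (3, 1) → (3, 2) → (6, 2) → (6, 6) → (10, 6) → (10, 24) → (15, 24) → (15, 120) → (21, 120) → (21, 720)

Answer: 21, 720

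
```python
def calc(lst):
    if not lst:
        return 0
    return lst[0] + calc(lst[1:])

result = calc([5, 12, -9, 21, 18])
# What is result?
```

5 + 12 + (-9) + 21 + 18 + 0 = 47

Answer: 47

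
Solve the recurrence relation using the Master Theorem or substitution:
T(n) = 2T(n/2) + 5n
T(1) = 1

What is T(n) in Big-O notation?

By Master Theorem: a=2, b=2, f(n)=5n. Since log_2(2) = 1 and f(n) = Θ(n^1), Case 2 applies. T(n) = O(n log n).

Answer: O(n log n)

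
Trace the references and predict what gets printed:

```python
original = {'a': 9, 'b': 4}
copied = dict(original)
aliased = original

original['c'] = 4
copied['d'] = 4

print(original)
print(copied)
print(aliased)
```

Key concept: dict() creates copy, assignment creates alias.
Step by step:
`original = {'a': 9, 'b': 4}` → original = {'a': 9, 'b': 4}
`copied = dict(original)` → copied = {'a': 9, 'b': 4}
`aliased = original` → aliased = {'a': 9, 'b': 4} (same object as original)
`original['c'] = 4` → original = {'a': 9, 'b': 4, 'c': 4} (same object as aliased); aliased = {'a': 9, 'b': 4, 'c': 4} (same object as original)
`copied['d'] = 4` → copied = {'a': 9, 'b': 4, 'd': 4}
`print(original)` → prints {'a': 9, 'b': 4, 'c': 4}
`print(copied)` → prints {'a': 9, 'b': 4, 'd': 4}
`print(aliased)` → prints {'a': 9, 'b': 4, 'c': 4}

Answer:
{'a': 9, 'b': 4, 'c': 4}
{'a': 9, 'b': 4, 'd': 4}
{'a': 9, 'b': 4, 'c': 4}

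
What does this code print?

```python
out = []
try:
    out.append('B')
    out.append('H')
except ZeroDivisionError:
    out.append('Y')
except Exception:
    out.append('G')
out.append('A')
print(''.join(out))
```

Execution trace: 'B' (try body) → 'H' (try body, no exception) → 'A' (after the try/except). Output: BHA

Answer: BHA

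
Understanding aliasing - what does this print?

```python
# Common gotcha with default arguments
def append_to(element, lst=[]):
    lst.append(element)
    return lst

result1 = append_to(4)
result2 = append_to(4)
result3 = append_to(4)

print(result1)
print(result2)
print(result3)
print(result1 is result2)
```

Key concept: mutable default argument gotcha.
Step by step:
`result1 = append_to(4)` → result1 = [4]
`result2 = append_to(4)` → result1 = [4, 4] (same object as result2); result2 = [4, 4] (same object as result1)
`result3 = append_to(4)` → result1 = [4, 4, 4] (same object as result2, result3); result2 = [4, 4, 4] (same object as result1, result3); result3 = [4, 4, 4] (same object as result1, result2)
`print(result1)` → prints [4, 4, 4]
`print(result2)` → prints [4, 4, 4]
`print(result3)` → prints [4, 4, 4]
`print(result1 is result2)` → prints True

Answer:
[4, 4, 4]
[4, 4, 4]
[4, 4, 4]
True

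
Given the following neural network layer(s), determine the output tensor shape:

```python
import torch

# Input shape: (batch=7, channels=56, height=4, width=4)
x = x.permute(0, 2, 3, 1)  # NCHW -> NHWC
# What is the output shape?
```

Input: (7, 56, 4, 4) -> Output: (7, 4, 4, 56)

Answer: (7, 4, 4, 56)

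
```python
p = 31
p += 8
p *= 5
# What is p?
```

Trace:
`p = 31` → p = 31
`p += 8` → p = 39
`p *= 5` → p = 195
So p = 195

Answer: 195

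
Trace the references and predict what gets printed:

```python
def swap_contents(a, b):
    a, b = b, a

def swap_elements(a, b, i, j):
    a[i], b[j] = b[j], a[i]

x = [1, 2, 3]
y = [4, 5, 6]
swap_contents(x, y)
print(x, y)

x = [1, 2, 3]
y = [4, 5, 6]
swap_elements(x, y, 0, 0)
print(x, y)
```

Key concept: parameter rebinding vs mutation.
Step by step:
`x = [1, 2, 3]` → x = [1, 2, 3]
`y = [4, 5, 6]` → y = [4, 5, 6]
`swap_contents(x, y)` → no visible change to tracked variables
`print(x, y)` → prints [1, 2, 3] [4, 5, 6]
`x = [1, 2, 3]` → x = [1, 2, 3]
`y = [4, 5, 6]` → y = [4, 5, 6]
`swap_elements(x, y, 0, 0)` → x = [4, 2, 3]; y = [1, 5, 6]
`print(x, y)` → prints [4, 2, 3] [1, 5, 6]

Answer:
[1, 2, 3] [4, 5, 6]
[4, 2, 3] [1, 5, 6]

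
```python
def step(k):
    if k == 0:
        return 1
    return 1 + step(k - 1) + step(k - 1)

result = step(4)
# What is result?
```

step(k) = 1 + 2·step(k-1), step(0)=1. Closed form: (1+1)·2^4 - 1 = 31.

Answer: 31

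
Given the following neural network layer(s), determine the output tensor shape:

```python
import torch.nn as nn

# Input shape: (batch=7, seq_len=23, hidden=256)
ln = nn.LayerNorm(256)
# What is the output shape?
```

Input: (7, 23, 256) -> Output: (7, 23, 256)

Answer: (7, 23, 256)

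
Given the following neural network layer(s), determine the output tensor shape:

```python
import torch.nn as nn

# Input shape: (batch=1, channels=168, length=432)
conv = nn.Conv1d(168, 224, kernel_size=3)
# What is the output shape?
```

Input: (1, 168, 432) -> Output: (1, 224, 430)

Answer: (1, 224, 430)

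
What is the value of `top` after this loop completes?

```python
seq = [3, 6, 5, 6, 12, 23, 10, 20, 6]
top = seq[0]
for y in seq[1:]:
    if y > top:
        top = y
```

Maximum of [3, 6, 5, 6, 12, 23, 10, 20, 6]
`top` takes the values: 3 → 6 → 12 → 23

Answer: 23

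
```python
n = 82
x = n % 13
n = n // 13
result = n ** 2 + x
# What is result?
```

Trace:
`n = 82` → n = 82
`x = n % 13` → x = 4
`n = n // 13` → n = 6
`result = n ** 2 + x` → result = 40
So result = 40

Answer: 40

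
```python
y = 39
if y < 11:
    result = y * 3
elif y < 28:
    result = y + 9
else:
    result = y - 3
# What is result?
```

Trace:
`y = 39` → y = 39
`if y < 11: ...` → y < 11 is False, y < 28 is False, take else branch → result = 36
So result = 36

Answer: 36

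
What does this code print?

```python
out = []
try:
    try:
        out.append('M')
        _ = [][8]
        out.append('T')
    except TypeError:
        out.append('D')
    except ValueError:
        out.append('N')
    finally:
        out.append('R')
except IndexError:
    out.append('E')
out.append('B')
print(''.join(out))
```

Execution trace: 'M' (try body) → 'R' (finally) → 'E' (outer except IndexError) → 'B' (after the try/except). Output: MREB

Answer: MREB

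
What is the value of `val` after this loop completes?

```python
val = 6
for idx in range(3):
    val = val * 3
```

Multiply by 3, 3 times: 6 * 3^3 = 162
`val` takes the values: 6 → 18 → 54 → 162

Answer: 162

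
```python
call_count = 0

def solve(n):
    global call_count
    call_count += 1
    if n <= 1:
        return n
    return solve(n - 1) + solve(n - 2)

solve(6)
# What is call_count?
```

Calls(n) = 1 + Calls(n-1) + Calls(n-2); Calls(0)=Calls(1)=1. For n=6 this gives 25.

Answer: 25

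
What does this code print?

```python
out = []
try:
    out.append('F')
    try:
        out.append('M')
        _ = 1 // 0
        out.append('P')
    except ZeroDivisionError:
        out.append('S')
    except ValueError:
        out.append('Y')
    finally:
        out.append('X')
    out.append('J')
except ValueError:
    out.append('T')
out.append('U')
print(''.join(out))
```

Execution trace: 'F' (try body) → 'M' (inner try body) → 'S' (inner except ZeroDivisionError) → 'X' (inner finally) → 'J' (try body, no exception) → 'U' (after the try/except). Output: FMSXJU

Answer: FMSXJU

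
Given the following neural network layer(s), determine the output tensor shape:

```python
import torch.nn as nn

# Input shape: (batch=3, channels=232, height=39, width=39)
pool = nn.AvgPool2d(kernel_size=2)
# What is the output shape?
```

Input: (3, 232, 39, 39) -> Output: (3, 232, 19, 19)

Answer: (3, 232, 19, 19)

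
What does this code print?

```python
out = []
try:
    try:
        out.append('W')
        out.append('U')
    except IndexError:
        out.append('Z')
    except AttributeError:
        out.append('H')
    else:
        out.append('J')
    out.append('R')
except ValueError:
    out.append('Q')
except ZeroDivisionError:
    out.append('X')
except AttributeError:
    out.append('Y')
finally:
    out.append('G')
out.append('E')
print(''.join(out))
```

Execution trace: 'W' (inner try body) → 'U' (inner try body, no exception) → 'J' (inner else) → 'R' (try body, no exception) → 'G' (finally) → 'E' (after the try/except). Output: WUJRGE

Answer: WUJRGE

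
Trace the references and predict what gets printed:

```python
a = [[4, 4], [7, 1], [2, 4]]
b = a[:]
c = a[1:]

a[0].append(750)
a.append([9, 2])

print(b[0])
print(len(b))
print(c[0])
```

Key concept: slice with nested mutation.
Step by step:
`a = [[4, 4], [7, 1], [2, 4]]` → a = [[4, 4], [7, 1], [2, 4]]
`b = a[:]` → b = [[4, 4], [7, 1], [2, 4]]
`c = a[1:]` → c = [[7, 1], [2, 4]]
`a[0].append(750)` → a = [[4, 4, 750], [7, 1], [2, 4]]; b = [[4, 4, 750], [7, 1], [2, 4]]
`a.append([9, 2])` → a = [[4, 4, 750], [7, 1], [2, 4], [9, 2]]
`print(b[0])` → prints [4, 4, 750]
`print(len(b))` → prints 3
`print(c[0])` → prints [7, 1]

Answer:
[4, 4, 750]
3
[7, 1]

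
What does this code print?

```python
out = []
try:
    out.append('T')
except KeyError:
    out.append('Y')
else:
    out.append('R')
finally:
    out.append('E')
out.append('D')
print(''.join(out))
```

Execution trace: 'T' (try body, no exception) → 'R' (else) → 'E' (finally) → 'D' (after the try/except). Output: TRED

Answer: TRED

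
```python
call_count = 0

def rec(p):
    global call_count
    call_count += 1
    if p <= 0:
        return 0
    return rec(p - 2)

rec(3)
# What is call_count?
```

Linear recursion stepping by 2: 3 calls from p=3 down to ≤0.

Answer: 3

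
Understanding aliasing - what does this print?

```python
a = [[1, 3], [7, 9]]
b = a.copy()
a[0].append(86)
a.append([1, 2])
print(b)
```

Key concept: shallow copy with nested lists.
Step by step:
`a = [[1, 3], [7, 9]]` → a = [[1, 3], [7, 9]]
`b = a.copy()` → b = [[1, 3], [7, 9]]
`a[0].append(86)` → a = [[1, 3, 86], [7, 9]]; b = [[1, 3, 86], [7, 9]]
`a.append([1, 2])` → a = [[1, 3, 86], [7, 9], [1, 2]]
`print(b)` → prints [[1, 3, 86], [7, 9]]

Answer: [[1, 3, 86], [7, 9]]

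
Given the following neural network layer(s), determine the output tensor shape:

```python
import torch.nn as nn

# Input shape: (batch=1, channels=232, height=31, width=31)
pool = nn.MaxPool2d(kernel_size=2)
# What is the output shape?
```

Input: (1, 232, 31, 31) -> Output: (1, 232, 15, 15)

Answer: (1, 232, 15, 15)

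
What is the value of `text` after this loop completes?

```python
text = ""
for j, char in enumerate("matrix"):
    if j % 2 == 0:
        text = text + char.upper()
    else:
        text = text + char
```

Uppercase even positions in 'matrix'
`text` takes the values: "" → "M" → "Ma" → "MaT" → "MaTr" → "MaTrI" → "MaTrIx"

Answer: "MaTrIx"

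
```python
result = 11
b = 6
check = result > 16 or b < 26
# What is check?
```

Trace:
`result = 11` → result = 11
`b = 6` → b = 6
`check = result > 16 or b < 26` → check = True
So check = True

Answer: True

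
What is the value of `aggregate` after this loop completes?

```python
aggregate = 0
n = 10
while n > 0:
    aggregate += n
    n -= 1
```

Sum 10 down to 1
`aggregate` takes the values: 0 → 10 → 19 → 27 → 34 → 40 → 45 → 49 → 52 → 54 → 55

Answer: 55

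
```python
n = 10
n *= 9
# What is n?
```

Trace:
`n = 10` → n = 10
`n *= 9` → n = 90
So n = 90

Answer: 90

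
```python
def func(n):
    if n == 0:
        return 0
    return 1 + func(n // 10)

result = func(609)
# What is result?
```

Count of digits of 609: 3

Answer: 3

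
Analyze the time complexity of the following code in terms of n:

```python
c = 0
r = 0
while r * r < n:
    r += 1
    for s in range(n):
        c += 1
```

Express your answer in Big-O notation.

Each loop level contributes: √n × n. Multiplying the contributions gives O(n√n).

Answer: O(n√n)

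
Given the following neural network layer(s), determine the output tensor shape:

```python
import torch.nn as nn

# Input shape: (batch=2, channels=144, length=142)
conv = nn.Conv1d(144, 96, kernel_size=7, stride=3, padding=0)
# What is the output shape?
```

Input: (2, 144, 142) -> Output: (2, 96, 46)

Answer: (2, 96, 46)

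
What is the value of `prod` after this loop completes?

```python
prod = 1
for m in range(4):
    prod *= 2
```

2^4 = 16
`prod` takes the values: 1 → 2 → 4 → 8 → 16

Answer: 16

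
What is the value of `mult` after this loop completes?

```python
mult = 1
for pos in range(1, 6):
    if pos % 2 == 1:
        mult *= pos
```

Product of odd numbers 1 to 5
`mult` takes the values: 1 → 3 → 15

Answer: 15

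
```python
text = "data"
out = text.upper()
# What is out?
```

Trace:
`text = "data"` → text = 'data'
`out = text.upper()` → out = 'DATA'
So out = 'DATA'

Answer: 'DATA'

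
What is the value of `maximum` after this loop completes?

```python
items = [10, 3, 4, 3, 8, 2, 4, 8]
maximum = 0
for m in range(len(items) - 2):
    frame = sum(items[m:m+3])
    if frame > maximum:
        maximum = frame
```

Max sum of 3-element window in [10, 3, 4, 3, 8, 2, 4, 8]
`maximum` takes the values: 0 → 17

Answer: 17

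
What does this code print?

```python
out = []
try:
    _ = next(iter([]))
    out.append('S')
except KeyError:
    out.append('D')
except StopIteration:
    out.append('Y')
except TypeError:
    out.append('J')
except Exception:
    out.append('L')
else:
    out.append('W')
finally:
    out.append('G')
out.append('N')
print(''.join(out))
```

Execution trace: 'Y' (except StopIteration) → 'G' (finally) → 'N' (after the try/except). Output: YGN

Answer: YGN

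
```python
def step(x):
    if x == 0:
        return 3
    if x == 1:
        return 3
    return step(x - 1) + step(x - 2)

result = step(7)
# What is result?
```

Build up from base cases: step(0)=3, step(1)=3, step(2)=6, step(3)=9, step(4)=15, step(5)=24, step(6)=39, ..., step(7)=63

Answer: 63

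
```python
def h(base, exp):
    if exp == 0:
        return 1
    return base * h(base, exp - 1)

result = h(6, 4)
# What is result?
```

h(6, 4) = 6 * 6 * 6 * 6 = 1296

Answer: 1296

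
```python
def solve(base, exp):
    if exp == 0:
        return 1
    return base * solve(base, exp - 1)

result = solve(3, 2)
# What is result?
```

solve(3, 2) = 3 * 3 = 9

Answer: 9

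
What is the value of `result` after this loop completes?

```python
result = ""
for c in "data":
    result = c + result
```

Reverse 'data'
`result` takes the values: "" → "d" → "ad" → "tad" → "atad"

Answer: "atad"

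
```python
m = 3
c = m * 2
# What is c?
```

Trace:
`m = 3` → m = 3
`c = m * 2` → c = 6
So c = 6

Answer: 6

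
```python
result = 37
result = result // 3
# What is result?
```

Trace:
`result = 37` → result = 37
`result = result // 3` → result = 12
So result = 12

Answer: 12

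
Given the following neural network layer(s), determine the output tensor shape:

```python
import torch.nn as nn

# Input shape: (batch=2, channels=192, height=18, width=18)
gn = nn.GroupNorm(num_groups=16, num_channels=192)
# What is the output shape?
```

Input: (2, 192, 18, 18) -> Output: (2, 192, 18, 18)

Answer: (2, 192, 18, 18)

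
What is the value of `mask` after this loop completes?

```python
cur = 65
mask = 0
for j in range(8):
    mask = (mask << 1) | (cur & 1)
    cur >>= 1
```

Reverse lowest 8 bits of 65
`mask` takes the values: 0 → 1 → 2 → 4 → 8 → 16 → 32 → 65 → 130

Answer: 130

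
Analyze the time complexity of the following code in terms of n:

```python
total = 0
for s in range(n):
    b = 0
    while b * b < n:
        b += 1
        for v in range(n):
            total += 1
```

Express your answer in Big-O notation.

Each loop level contributes: n × √n × n. Multiplying the contributions gives O(n^2√n).

Answer: O(n^2√n)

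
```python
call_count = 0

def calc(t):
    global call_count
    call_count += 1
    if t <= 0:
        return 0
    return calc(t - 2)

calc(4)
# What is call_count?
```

Linear recursion stepping by 2: 3 calls from t=4 down to ≤0.

Answer: 3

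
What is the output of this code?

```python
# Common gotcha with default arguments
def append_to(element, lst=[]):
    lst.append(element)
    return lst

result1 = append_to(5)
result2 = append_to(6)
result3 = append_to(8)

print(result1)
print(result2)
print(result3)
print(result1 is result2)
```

Key concept: mutable default argument gotcha.
Step by step:
`result1 = append_to(5)` → result1 = [5]
`result2 = append_to(6)` → result1 = [5, 6] (same object as result2); result2 = [5, 6] (same object as result1)
`result3 = append_to(8)` → result1 = [5, 6, 8] (same object as result2, result3); result2 = [5, 6, 8] (same object as result1, result3); result3 = [5, 6, 8] (same object as result1, result2)
`print(result1)` → prints [5, 6, 8]
`print(result2)` → prints [5, 6, 8]
`print(result3)` → prints [5, 6, 8]
`print(result1 is result2)` → prints True

Answer:
[5, 6, 8]
[5, 6, 8]
[5, 6, 8]
True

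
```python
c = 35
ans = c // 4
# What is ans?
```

Trace:
`c = 35` → c = 35
`ans = c // 4` → ans = 8
So ans = 8

Answer: 8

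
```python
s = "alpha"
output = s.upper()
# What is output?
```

Trace:
`s = "alpha"` → s = 'alpha'
`output = s.upper()` → output = 'ALPHA'
So output = 'ALPHA'

Answer: 'ALPHA'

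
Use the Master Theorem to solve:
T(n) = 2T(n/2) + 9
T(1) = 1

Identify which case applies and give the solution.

a=2, b=2, f(n)=9. log_2(2) = 1. Since c=0 < 1, Case 1 applies: T(n) = Θ(n^log_b(a)) = O(n).

Answer: O(n) - Case 1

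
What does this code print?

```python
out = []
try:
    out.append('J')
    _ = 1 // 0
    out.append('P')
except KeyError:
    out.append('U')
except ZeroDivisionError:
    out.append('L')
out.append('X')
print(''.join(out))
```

Execution trace: 'J' (try body) → 'L' (except ZeroDivisionError) → 'X' (after the try/except). Output: JLX

Answer: JLX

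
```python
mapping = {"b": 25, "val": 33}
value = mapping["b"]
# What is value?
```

Trace:
`mapping = {"b": 25, "val": 33}` → mapping = {'b': 25, 'val': 33}
`value = mapping["b"]` → value = 25
So value = 25

Answer: 25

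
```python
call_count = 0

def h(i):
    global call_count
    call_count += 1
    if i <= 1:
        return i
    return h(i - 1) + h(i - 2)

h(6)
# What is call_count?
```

Calls(i) = 1 + Calls(i-1) + Calls(i-2); Calls(0)=Calls(1)=1. For i=6 this gives 25.

Answer: 25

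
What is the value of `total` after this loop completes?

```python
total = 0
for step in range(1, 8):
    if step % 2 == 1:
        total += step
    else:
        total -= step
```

Add odd, subtract even
`total` takes the values: 0 → 1 → -1 → 2 → -2 → 3 → -3 → 4

Answer: 4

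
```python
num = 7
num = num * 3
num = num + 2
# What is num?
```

Trace:
`num = 7` → num = 7
`num = num * 3` → num = 21
`num = num + 2` → num = 23
So num = 23

Answer: 23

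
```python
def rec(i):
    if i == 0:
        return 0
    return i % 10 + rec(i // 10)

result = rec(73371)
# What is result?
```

Sum of digits of 73371: 1 + 7 + 3 + 3 + 7 = 21

Answer: 21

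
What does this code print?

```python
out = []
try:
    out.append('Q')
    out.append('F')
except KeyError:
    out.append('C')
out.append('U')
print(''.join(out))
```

Execution trace: 'Q' (try body) → 'F' (try body, no exception) → 'U' (after the try/except). Output: QFU

Answer: QFU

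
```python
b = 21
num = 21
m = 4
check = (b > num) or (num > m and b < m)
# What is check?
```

Trace:
`b = 21` → b = 21
`num = 21` → num = 21
`m = 4` → m = 4
`check = (b > num) or (num > m and b < m)` → check = False
So check = False

Answer: False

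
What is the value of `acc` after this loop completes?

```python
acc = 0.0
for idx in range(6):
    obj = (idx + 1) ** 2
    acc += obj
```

Sum of squared losses 1² + 2² + ... + 6²
`acc` takes the values: 0.0 → 1.0 → 5.0 → 14.0 → 30.0 → 55.0 → 91.0

Answer: 91.0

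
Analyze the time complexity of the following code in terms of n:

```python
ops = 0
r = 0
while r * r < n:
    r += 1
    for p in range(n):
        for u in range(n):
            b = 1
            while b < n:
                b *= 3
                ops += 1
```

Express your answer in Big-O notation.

Each loop level contributes: √n × n × n × log n. Multiplying the contributions gives O(n^2√n log n).

Answer: O(n^2√n log n)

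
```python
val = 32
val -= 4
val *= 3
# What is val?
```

Trace:
`val = 32` → val = 32
`val -= 4` → val = 28
`val *= 3` → val = 84
So val = 84

Answer: 84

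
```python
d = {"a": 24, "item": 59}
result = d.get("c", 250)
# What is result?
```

Trace:
`d = {"a": 24, "item": 59}` → d = {'a': 24, 'item': 59}
`result = d.get("c", 250)` → result = 250
So result = 250

Answer: 250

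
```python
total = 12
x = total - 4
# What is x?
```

Trace:
`total = 12` → total = 12
`x = total - 4` → x = 8
So x = 8

Answer: 8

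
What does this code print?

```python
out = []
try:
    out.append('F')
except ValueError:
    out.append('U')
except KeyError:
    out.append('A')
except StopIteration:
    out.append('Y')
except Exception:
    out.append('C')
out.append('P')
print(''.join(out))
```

Execution trace: 'F' (try body, no exception) → 'P' (after the try/except). Output: FP

Answer: FP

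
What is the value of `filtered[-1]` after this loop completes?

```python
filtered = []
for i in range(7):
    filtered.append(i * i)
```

Last element of squares 0 to 6
`filtered` takes the values: [] → [0] → [0, 1] → [0, 1, 4] → [0, 1, 4, 9] → [0, 1, 4, 9, 16] → [0, 1, 4, 9, 16, 25] → [0, 1, 4, 9, 16, 25, 36]
So `filtered[-1]` = 36

Answer: 36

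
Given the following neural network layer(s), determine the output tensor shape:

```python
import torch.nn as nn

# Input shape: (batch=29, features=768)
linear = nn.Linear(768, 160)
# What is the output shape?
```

Input: (29, 768) -> Output: (29, 160)

Answer: (29, 160)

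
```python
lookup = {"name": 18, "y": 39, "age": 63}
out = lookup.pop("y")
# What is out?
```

Trace:
`lookup = {"name": 18, "y": 39, "age": 63}` → lookup = {'name': 18, 'y': 39, 'age': 63}
`out = lookup.pop("y")` → lookup = {'name': 18, 'age': 63}; out = 39
So out = 39

Answer: 39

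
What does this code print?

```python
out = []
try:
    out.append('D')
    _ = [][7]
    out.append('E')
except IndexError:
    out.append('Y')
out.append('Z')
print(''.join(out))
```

Execution trace: 'D' (try body) → 'Y' (except IndexError) → 'Z' (after the try/except). Output: DYZ

Answer: DYZ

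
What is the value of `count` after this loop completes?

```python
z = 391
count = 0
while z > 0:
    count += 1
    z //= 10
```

Count digits by repeated division by 10
`count` takes the values: 0 → 1 → 2 → 3

Answer: 3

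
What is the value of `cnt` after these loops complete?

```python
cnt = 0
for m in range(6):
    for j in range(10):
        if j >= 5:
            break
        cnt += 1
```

Inner breaks at 5, outer runs 6 times
`cnt` takes the values: 0 → 1 → 2 → 3 → 4 → 5 → 6 → 7 → 8 → 9 → 10 → 11 → 12 → 13 → 14 → 15 → 16 → 17 → 18 → 19 → 20 → 21 → 22 → 23 → 24 → 25 → 26 → 27 → 28 → 29 → 30

Answer: 30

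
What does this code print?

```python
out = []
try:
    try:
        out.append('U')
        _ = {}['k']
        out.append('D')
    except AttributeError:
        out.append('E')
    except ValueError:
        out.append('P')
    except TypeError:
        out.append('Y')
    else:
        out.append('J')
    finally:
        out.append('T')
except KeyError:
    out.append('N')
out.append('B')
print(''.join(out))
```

Execution trace: 'U' (try body) → 'T' (finally) → 'N' (outer except KeyError) → 'B' (after the try/except). Output: UTNB

Answer: UTNB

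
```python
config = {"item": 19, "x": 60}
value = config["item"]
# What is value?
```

Trace:
`config = {"item": 19, "x": 60}` → config = {'item': 19, 'x': 60}
`value = config["item"]` → value = 19
So value = 19

Answer: 19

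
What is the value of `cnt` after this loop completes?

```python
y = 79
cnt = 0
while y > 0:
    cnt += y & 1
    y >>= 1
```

Count set bits in 79 (binary: 0b1001111)
`cnt` takes the values: 0 → 1 → 2 → 3 → 4 → 5

Answer: 5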